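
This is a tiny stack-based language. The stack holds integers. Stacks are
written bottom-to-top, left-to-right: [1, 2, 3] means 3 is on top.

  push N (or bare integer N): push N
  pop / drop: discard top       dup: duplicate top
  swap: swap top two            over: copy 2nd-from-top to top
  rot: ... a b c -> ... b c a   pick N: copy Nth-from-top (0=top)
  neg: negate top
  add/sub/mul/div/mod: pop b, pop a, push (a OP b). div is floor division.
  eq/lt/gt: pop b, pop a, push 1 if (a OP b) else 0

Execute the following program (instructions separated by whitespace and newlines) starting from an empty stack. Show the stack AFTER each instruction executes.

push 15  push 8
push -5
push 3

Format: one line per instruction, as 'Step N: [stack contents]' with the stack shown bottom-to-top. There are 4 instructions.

Step 1: [15]
Step 2: [15, 8]
Step 3: [15, 8, -5]
Step 4: [15, 8, -5, 3]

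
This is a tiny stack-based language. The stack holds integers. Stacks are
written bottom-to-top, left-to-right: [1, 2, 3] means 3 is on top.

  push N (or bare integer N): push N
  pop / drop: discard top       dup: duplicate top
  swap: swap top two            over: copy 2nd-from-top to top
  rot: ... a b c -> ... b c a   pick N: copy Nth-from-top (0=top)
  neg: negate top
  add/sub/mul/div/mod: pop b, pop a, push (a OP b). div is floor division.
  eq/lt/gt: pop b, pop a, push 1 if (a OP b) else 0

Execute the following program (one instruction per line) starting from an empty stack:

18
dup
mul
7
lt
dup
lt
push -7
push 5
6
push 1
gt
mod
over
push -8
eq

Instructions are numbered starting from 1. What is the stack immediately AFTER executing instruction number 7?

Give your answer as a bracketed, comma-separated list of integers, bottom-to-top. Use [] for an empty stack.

Step 1 ('18'): [18]
Step 2 ('dup'): [18, 18]
Step 3 ('mul'): [324]
Step 4 ('7'): [324, 7]
Step 5 ('lt'): [0]
Step 6 ('dup'): [0, 0]
Step 7 ('lt'): [0]

Answer: [0]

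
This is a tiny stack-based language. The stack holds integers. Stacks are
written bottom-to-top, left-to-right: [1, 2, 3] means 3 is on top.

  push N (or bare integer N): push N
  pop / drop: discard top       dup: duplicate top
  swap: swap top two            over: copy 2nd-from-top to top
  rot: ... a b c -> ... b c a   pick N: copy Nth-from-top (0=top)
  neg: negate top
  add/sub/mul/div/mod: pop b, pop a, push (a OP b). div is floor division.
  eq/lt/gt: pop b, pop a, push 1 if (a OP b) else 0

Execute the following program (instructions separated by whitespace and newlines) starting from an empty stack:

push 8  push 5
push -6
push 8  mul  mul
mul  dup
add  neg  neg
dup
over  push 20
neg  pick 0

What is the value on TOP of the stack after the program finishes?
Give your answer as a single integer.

After 'push 8': [8]
After 'push 5': [8, 5]
After 'push -6': [8, 5, -6]
After 'push 8': [8, 5, -6, 8]
After 'mul': [8, 5, -48]
After 'mul': [8, -240]
After 'mul': [-1920]
After 'dup': [-1920, -1920]
After 'add': [-3840]
After 'neg': [3840]
After 'neg': [-3840]
After 'dup': [-3840, -3840]
After 'over': [-3840, -3840, -3840]
After 'push 20': [-3840, -3840, -3840, 20]
After 'neg': [-3840, -3840, -3840, -20]
After 'pick 0': [-3840, -3840, -3840, -20, -20]

Answer: -20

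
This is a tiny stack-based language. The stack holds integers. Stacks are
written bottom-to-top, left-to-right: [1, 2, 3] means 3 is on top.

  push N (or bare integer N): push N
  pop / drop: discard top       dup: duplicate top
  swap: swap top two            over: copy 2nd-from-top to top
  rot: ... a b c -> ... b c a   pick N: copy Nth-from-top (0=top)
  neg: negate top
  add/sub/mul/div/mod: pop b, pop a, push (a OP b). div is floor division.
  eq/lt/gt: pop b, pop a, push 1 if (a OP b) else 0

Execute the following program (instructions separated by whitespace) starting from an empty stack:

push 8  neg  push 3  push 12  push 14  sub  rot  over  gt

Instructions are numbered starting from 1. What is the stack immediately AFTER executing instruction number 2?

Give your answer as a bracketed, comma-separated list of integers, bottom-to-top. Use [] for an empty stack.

Answer: [-8]

Derivation:
Step 1 ('push 8'): [8]
Step 2 ('neg'): [-8]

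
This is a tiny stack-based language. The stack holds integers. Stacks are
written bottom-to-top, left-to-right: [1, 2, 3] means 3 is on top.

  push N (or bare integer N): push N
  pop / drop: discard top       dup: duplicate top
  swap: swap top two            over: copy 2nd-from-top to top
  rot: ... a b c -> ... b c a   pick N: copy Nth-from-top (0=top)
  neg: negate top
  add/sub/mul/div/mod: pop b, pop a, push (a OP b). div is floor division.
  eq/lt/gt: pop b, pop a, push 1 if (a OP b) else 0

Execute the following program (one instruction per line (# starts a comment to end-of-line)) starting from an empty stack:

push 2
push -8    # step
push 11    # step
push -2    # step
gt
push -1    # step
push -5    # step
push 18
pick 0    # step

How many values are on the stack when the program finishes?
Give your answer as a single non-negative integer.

Answer: 7

Derivation:
After 'push 2': stack = [2] (depth 1)
After 'push -8': stack = [2, -8] (depth 2)
After 'push 11': stack = [2, -8, 11] (depth 3)
After 'push -2': stack = [2, -8, 11, -2] (depth 4)
After 'gt': stack = [2, -8, 1] (depth 3)
After 'push -1': stack = [2, -8, 1, -1] (depth 4)
After 'push -5': stack = [2, -8, 1, -1, -5] (depth 5)
After 'push 18': stack = [2, -8, 1, -1, -5, 18] (depth 6)
After 'pick 0': stack = [2, -8, 1, -1, -5, 18, 18] (depth 7)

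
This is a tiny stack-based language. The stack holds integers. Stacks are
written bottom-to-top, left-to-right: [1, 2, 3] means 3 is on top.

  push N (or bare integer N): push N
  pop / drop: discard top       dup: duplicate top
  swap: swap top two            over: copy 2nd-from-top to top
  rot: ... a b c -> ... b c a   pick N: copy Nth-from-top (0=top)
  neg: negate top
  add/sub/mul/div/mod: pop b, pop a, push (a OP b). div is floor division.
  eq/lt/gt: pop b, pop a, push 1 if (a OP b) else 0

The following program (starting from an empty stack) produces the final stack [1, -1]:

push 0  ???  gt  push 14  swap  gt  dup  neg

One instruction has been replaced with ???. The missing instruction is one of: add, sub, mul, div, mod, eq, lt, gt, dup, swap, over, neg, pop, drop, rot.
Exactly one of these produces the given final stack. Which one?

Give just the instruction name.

Answer: dup

Derivation:
Stack before ???: [0]
Stack after ???:  [0, 0]
The instruction that transforms [0] -> [0, 0] is: dup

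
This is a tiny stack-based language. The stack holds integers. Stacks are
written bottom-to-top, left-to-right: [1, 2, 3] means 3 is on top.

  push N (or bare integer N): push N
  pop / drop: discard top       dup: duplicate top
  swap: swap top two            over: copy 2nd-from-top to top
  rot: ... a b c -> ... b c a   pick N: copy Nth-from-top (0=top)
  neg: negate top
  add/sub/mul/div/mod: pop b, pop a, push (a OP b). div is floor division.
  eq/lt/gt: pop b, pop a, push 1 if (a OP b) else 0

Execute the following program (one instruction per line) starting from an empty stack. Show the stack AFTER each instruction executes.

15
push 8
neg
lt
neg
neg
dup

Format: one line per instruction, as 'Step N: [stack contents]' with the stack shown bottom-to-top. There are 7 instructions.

Step 1: [15]
Step 2: [15, 8]
Step 3: [15, -8]
Step 4: [0]
Step 5: [0]
Step 6: [0]
Step 7: [0, 0]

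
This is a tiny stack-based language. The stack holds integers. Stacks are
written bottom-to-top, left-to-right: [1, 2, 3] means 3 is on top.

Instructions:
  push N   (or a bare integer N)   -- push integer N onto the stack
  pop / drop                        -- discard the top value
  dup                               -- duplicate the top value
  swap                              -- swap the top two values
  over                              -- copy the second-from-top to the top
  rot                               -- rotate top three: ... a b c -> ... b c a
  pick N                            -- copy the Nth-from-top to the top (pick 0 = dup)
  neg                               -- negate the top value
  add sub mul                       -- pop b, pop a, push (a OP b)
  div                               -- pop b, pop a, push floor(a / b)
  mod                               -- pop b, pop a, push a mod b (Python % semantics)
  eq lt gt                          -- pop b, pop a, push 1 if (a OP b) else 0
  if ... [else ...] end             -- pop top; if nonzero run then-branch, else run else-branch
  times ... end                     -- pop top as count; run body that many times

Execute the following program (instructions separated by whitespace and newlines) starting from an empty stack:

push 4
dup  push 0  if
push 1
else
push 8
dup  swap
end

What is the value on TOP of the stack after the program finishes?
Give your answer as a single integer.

Answer: 8

Derivation:
After 'push 4': [4]
After 'dup': [4, 4]
After 'push 0': [4, 4, 0]
After 'if': [4, 4]
After 'push 8': [4, 4, 8]
After 'dup': [4, 4, 8, 8]
After 'swap': [4, 4, 8, 8]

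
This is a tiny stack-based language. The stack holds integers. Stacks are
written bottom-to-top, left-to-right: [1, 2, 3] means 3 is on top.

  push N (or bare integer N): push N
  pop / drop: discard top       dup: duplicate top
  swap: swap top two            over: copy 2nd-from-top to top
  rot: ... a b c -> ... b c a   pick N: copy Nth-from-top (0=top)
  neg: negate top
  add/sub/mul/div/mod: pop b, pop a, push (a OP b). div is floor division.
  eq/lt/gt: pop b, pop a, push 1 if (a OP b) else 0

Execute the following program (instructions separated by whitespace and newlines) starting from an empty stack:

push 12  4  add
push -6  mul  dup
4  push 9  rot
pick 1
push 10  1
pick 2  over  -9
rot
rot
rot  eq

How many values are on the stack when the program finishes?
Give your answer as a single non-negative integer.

Answer: 9

Derivation:
After 'push 12': stack = [12] (depth 1)
After 'push 4': stack = [12, 4] (depth 2)
After 'add': stack = [16] (depth 1)
After 'push -6': stack = [16, -6] (depth 2)
After 'mul': stack = [-96] (depth 1)
After 'dup': stack = [-96, -96] (depth 2)
After 'push 4': stack = [-96, -96, 4] (depth 3)
After 'push 9': stack = [-96, -96, 4, 9] (depth 4)
After 'rot': stack = [-96, 4, 9, -96] (depth 4)
After 'pick 1': stack = [-96, 4, 9, -96, 9] (depth 5)
After 'push 10': stack = [-96, 4, 9, -96, 9, 10] (depth 6)
After 'push 1': stack = [-96, 4, 9, -96, 9, 10, 1] (depth 7)
After 'pick 2': stack = [-96, 4, 9, -96, 9, 10, 1, 9] (depth 8)
After 'over': stack = [-96, 4, 9, -96, 9, 10, 1, 9, 1] (depth 9)
After 'push -9': stack = [-96, 4, 9, -96, 9, 10, 1, 9, 1, -9] (depth 10)
After 'rot': stack = [-96, 4, 9, -96, 9, 10, 1, 1, -9, 9] (depth 10)
After 'rot': stack = [-96, 4, 9, -96, 9, 10, 1, -9, 9, 1] (depth 10)
After 'rot': stack = [-96, 4, 9, -96, 9, 10, 1, 9, 1, -9] (depth 10)
After 'eq': stack = [-96, 4, 9, -96, 9, 10, 1, 9, 0] (depth 9)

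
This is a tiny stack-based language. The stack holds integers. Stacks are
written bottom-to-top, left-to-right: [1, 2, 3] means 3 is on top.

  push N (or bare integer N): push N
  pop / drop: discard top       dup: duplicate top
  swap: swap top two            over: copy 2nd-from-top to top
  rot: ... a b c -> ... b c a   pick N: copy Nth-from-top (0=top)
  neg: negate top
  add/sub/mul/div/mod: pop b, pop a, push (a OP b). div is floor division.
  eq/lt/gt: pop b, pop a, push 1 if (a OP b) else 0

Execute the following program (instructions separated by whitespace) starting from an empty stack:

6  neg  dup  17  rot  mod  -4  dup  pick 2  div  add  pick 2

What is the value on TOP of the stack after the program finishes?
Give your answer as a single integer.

Answer: -6

Derivation:
After 'push 6': [6]
After 'neg': [-6]
After 'dup': [-6, -6]
After 'push 17': [-6, -6, 17]
After 'rot': [-6, 17, -6]
After 'mod': [-6, -1]
After 'push -4': [-6, -1, -4]
After 'dup': [-6, -1, -4, -4]
After 'pick 2': [-6, -1, -4, -4, -1]
After 'div': [-6, -1, -4, 4]
After 'add': [-6, -1, 0]
After 'pick 2': [-6, -1, 0, -6]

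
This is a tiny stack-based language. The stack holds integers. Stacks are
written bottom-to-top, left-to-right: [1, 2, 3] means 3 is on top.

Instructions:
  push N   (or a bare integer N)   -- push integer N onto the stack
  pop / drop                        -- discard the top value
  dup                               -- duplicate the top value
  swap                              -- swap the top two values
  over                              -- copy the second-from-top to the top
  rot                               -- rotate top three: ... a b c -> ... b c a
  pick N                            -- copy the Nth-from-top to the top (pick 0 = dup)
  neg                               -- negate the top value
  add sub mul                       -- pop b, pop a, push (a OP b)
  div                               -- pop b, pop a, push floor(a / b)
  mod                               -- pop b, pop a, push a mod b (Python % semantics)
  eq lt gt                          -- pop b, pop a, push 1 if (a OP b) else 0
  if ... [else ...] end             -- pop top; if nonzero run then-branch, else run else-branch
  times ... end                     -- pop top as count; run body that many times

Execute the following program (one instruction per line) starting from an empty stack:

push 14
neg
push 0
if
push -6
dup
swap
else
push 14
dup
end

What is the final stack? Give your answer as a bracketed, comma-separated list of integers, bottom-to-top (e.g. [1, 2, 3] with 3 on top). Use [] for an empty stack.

After 'push 14': [14]
After 'neg': [-14]
After 'push 0': [-14, 0]
After 'if': [-14]
After 'push 14': [-14, 14]
After 'dup': [-14, 14, 14]

Answer: [-14, 14, 14]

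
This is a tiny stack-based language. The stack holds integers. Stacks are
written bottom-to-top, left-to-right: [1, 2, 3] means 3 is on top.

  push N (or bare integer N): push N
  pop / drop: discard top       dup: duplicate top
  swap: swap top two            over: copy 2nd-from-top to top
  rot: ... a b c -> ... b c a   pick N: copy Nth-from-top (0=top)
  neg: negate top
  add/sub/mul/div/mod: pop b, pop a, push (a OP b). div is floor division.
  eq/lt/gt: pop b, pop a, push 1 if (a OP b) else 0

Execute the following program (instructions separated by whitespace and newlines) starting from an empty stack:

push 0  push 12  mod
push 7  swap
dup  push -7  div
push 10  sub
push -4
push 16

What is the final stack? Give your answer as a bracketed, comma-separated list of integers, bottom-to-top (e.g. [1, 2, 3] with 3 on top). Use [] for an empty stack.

After 'push 0': [0]
After 'push 12': [0, 12]
After 'mod': [0]
After 'push 7': [0, 7]
After 'swap': [7, 0]
After 'dup': [7, 0, 0]
After 'push -7': [7, 0, 0, -7]
After 'div': [7, 0, 0]
After 'push 10': [7, 0, 0, 10]
After 'sub': [7, 0, -10]
After 'push -4': [7, 0, -10, -4]
After 'push 16': [7, 0, -10, -4, 16]

Answer: [7, 0, -10, -4, 16]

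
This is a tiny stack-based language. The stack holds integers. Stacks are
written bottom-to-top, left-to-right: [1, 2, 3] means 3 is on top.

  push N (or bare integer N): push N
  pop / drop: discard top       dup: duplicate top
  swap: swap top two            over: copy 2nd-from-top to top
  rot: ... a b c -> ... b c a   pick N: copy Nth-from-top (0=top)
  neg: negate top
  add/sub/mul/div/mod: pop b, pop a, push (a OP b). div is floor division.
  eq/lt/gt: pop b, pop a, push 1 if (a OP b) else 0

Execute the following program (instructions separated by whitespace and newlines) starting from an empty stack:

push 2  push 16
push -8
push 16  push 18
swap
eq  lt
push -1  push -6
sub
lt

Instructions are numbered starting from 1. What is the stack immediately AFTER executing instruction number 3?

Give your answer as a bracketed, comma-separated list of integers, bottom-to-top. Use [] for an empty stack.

Answer: [2, 16, -8]

Derivation:
Step 1 ('push 2'): [2]
Step 2 ('push 16'): [2, 16]
Step 3 ('push -8'): [2, 16, -8]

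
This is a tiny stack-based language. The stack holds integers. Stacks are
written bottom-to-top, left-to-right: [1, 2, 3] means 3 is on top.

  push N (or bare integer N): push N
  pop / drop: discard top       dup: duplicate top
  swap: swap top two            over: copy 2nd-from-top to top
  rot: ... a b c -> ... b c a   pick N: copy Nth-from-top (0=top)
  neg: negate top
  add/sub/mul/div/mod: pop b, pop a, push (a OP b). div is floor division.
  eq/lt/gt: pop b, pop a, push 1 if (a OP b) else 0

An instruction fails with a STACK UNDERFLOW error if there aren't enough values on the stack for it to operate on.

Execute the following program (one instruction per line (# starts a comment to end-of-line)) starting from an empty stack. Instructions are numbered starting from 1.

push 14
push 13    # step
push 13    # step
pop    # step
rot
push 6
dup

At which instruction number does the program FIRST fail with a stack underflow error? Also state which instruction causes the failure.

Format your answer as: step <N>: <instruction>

Answer: step 5: rot

Derivation:
Step 1 ('push 14'): stack = [14], depth = 1
Step 2 ('push 13'): stack = [14, 13], depth = 2
Step 3 ('push 13'): stack = [14, 13, 13], depth = 3
Step 4 ('pop'): stack = [14, 13], depth = 2
Step 5 ('rot'): needs 3 value(s) but depth is 2 — STACK UNDERFLOW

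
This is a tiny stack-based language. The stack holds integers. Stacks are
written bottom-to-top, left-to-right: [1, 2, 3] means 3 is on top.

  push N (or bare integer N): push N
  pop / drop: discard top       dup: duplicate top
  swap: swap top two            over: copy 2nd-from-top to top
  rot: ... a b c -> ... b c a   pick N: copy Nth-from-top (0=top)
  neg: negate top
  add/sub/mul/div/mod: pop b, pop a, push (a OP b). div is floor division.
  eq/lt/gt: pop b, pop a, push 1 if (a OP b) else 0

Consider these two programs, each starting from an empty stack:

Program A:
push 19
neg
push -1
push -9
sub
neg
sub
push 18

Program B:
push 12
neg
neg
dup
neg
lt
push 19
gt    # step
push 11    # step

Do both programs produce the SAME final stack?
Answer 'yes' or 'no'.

Answer: no

Derivation:
Program A trace:
  After 'push 19': [19]
  After 'neg': [-19]
  After 'push -1': [-19, -1]
  After 'push -9': [-19, -1, -9]
  After 'sub': [-19, 8]
  After 'neg': [-19, -8]
  After 'sub': [-11]
  After 'push 18': [-11, 18]
Program A final stack: [-11, 18]

Program B trace:
  After 'push 12': [12]
  After 'neg': [-12]
  After 'neg': [12]
  After 'dup': [12, 12]
  After 'neg': [12, -12]
  After 'lt': [0]
  After 'push 19': [0, 19]
  After 'gt': [0]
  After 'push 11': [0, 11]
Program B final stack: [0, 11]
Same: no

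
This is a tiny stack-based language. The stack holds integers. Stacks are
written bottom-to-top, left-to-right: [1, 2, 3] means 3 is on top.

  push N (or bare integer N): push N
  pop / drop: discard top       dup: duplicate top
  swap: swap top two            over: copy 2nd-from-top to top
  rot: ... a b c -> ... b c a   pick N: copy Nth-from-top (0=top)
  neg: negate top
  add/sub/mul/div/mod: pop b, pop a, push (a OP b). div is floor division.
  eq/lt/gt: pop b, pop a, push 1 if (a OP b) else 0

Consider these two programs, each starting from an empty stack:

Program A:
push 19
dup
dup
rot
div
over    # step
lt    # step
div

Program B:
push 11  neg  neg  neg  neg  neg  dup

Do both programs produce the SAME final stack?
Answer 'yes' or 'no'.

Program A trace:
  After 'push 19': [19]
  After 'dup': [19, 19]
  After 'dup': [19, 19, 19]
  After 'rot': [19, 19, 19]
  After 'div': [19, 1]
  After 'over': [19, 1, 19]
  After 'lt': [19, 1]
  After 'div': [19]
Program A final stack: [19]

Program B trace:
  After 'push 11': [11]
  After 'neg': [-11]
  After 'neg': [11]
  After 'neg': [-11]
  After 'neg': [11]
  After 'neg': [-11]
  After 'dup': [-11, -11]
Program B final stack: [-11, -11]
Same: no

Answer: no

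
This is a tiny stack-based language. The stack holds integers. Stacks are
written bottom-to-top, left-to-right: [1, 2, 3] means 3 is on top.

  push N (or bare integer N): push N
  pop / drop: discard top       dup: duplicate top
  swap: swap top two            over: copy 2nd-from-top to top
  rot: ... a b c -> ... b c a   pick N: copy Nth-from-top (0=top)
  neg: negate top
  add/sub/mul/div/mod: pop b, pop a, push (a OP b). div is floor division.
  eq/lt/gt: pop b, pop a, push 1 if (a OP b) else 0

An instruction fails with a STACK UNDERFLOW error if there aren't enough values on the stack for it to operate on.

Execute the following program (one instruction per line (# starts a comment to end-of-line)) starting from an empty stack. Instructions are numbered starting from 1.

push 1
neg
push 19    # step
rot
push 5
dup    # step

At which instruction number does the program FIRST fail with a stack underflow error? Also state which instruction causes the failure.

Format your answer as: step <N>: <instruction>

Answer: step 4: rot

Derivation:
Step 1 ('push 1'): stack = [1], depth = 1
Step 2 ('neg'): stack = [-1], depth = 1
Step 3 ('push 19'): stack = [-1, 19], depth = 2
Step 4 ('rot'): needs 3 value(s) but depth is 2 — STACK UNDERFLOW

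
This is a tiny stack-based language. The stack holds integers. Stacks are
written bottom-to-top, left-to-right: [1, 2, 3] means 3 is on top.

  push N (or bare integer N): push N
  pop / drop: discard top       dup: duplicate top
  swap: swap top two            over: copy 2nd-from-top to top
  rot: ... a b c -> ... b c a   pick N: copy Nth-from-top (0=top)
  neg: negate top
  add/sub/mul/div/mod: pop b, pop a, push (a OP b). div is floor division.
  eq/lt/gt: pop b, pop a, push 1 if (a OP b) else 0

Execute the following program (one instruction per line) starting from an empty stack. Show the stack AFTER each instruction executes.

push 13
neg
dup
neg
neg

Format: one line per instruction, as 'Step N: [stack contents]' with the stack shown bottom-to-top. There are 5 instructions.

Step 1: [13]
Step 2: [-13]
Step 3: [-13, -13]
Step 4: [-13, 13]
Step 5: [-13, -13]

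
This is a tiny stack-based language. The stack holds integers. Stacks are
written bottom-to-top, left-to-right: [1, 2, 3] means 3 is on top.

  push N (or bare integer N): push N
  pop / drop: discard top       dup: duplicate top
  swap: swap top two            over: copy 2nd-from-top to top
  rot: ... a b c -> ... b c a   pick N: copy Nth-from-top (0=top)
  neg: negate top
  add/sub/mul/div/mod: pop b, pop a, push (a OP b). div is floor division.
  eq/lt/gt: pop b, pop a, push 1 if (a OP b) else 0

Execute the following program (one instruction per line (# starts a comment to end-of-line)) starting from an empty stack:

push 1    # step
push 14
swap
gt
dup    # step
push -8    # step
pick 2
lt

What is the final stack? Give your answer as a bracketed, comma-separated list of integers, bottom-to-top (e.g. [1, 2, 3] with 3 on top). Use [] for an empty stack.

After 'push 1': [1]
After 'push 14': [1, 14]
After 'swap': [14, 1]
After 'gt': [1]
After 'dup': [1, 1]
After 'push -8': [1, 1, -8]
After 'pick 2': [1, 1, -8, 1]
After 'lt': [1, 1, 1]

Answer: [1, 1, 1]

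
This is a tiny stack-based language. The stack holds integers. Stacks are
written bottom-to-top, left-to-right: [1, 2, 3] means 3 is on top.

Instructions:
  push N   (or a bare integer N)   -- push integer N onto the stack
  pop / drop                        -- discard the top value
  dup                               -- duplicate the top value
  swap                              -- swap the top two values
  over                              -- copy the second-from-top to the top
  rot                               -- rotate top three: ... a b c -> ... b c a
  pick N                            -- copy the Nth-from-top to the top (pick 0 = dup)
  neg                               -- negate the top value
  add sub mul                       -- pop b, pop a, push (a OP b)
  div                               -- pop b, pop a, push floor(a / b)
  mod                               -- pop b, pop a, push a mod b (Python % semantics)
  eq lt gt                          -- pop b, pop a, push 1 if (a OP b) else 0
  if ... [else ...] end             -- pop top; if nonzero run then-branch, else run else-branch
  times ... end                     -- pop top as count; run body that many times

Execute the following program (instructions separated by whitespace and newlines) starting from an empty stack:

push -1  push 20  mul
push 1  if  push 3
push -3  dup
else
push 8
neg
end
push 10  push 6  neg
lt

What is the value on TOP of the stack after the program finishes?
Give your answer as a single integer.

After 'push -1': [-1]
After 'push 20': [-1, 20]
After 'mul': [-20]
After 'push 1': [-20, 1]
After 'if': [-20]
After 'push 3': [-20, 3]
After 'push -3': [-20, 3, -3]
After 'dup': [-20, 3, -3, -3]
After 'push 10': [-20, 3, -3, -3, 10]
After 'push 6': [-20, 3, -3, -3, 10, 6]
After 'neg': [-20, 3, -3, -3, 10, -6]
After 'lt': [-20, 3, -3, -3, 0]

Answer: 0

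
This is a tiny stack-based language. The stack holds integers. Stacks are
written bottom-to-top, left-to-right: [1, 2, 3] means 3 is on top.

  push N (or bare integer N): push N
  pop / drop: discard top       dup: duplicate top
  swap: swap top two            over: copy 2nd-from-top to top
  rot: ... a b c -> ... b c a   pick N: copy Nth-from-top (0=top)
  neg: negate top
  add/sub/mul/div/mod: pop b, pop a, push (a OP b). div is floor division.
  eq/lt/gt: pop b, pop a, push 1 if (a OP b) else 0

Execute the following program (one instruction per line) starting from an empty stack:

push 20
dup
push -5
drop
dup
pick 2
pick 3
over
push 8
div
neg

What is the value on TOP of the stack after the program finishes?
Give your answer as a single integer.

After 'push 20': [20]
After 'dup': [20, 20]
After 'push -5': [20, 20, -5]
After 'drop': [20, 20]
After 'dup': [20, 20, 20]
After 'pick 2': [20, 20, 20, 20]
After 'pick 3': [20, 20, 20, 20, 20]
After 'over': [20, 20, 20, 20, 20, 20]
After 'push 8': [20, 20, 20, 20, 20, 20, 8]
After 'div': [20, 20, 20, 20, 20, 2]
After 'neg': [20, 20, 20, 20, 20, -2]

Answer: -2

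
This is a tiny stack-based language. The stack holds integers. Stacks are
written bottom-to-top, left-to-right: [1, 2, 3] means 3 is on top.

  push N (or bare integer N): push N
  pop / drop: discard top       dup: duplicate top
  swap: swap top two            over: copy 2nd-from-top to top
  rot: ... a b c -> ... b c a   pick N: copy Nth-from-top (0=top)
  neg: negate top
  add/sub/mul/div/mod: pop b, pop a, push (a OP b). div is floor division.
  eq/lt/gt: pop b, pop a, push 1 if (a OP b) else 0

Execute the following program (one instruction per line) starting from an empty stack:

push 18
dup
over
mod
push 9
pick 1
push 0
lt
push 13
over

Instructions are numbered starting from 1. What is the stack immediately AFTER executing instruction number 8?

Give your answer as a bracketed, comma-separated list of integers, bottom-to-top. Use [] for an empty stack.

Step 1 ('push 18'): [18]
Step 2 ('dup'): [18, 18]
Step 3 ('over'): [18, 18, 18]
Step 4 ('mod'): [18, 0]
Step 5 ('push 9'): [18, 0, 9]
Step 6 ('pick 1'): [18, 0, 9, 0]
Step 7 ('push 0'): [18, 0, 9, 0, 0]
Step 8 ('lt'): [18, 0, 9, 0]

Answer: [18, 0, 9, 0]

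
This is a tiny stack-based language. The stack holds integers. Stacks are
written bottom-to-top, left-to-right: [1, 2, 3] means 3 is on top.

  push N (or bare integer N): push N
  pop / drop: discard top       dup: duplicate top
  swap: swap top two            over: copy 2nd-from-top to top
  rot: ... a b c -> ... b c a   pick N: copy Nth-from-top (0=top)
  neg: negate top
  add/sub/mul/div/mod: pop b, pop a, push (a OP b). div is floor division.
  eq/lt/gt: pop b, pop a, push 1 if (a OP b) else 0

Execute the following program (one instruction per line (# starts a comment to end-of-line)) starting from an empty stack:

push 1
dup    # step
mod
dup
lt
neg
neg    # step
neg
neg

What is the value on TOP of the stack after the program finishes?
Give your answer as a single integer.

After 'push 1': [1]
After 'dup': [1, 1]
After 'mod': [0]
After 'dup': [0, 0]
After 'lt': [0]
After 'neg': [0]
After 'neg': [0]
After 'neg': [0]
After 'neg': [0]

Answer: 0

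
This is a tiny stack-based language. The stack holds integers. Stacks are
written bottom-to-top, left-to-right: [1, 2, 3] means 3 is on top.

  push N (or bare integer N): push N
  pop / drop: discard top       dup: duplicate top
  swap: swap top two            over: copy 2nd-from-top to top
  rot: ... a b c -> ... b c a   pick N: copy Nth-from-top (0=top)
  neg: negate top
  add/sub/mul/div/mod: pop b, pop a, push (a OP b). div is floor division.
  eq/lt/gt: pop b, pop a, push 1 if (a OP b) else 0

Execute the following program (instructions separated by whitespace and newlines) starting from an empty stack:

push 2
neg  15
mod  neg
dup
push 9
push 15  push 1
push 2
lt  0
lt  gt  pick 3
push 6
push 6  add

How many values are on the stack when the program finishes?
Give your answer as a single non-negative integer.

Answer: 6

Derivation:
After 'push 2': stack = [2] (depth 1)
After 'neg': stack = [-2] (depth 1)
After 'push 15': stack = [-2, 15] (depth 2)
After 'mod': stack = [13] (depth 1)
After 'neg': stack = [-13] (depth 1)
After 'dup': stack = [-13, -13] (depth 2)
After 'push 9': stack = [-13, -13, 9] (depth 3)
After 'push 15': stack = [-13, -13, 9, 15] (depth 4)
After 'push 1': stack = [-13, -13, 9, 15, 1] (depth 5)
After 'push 2': stack = [-13, -13, 9, 15, 1, 2] (depth 6)
After 'lt': stack = [-13, -13, 9, 15, 1] (depth 5)
After 'push 0': stack = [-13, -13, 9, 15, 1, 0] (depth 6)
After 'lt': stack = [-13, -13, 9, 15, 0] (depth 5)
After 'gt': stack = [-13, -13, 9, 1] (depth 4)
After 'pick 3': stack = [-13, -13, 9, 1, -13] (depth 5)
After 'push 6': stack = [-13, -13, 9, 1, -13, 6] (depth 6)
After 'push 6': stack = [-13, -13, 9, 1, -13, 6, 6] (depth 7)
After 'add': stack = [-13, -13, 9, 1, -13, 12] (depth 6)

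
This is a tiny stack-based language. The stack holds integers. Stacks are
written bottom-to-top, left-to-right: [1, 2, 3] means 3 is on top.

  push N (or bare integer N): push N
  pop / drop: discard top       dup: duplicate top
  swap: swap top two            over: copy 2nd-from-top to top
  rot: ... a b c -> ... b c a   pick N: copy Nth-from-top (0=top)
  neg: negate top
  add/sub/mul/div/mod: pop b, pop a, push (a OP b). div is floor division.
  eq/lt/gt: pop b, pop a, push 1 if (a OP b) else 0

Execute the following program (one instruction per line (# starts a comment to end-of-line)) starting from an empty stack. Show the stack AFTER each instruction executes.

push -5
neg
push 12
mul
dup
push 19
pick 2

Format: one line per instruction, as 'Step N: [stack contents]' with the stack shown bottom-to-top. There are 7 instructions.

Step 1: [-5]
Step 2: [5]
Step 3: [5, 12]
Step 4: [60]
Step 5: [60, 60]
Step 6: [60, 60, 19]
Step 7: [60, 60, 19, 60]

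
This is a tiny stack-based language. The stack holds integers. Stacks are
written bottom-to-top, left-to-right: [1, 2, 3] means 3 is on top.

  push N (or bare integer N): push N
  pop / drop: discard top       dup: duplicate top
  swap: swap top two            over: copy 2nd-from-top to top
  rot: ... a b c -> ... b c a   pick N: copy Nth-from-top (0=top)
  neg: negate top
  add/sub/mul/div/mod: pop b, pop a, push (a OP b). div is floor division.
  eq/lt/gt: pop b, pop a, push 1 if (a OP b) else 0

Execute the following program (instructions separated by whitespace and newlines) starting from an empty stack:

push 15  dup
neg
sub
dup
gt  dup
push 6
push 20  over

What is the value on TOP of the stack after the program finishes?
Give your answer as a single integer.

After 'push 15': [15]
After 'dup': [15, 15]
After 'neg': [15, -15]
After 'sub': [30]
After 'dup': [30, 30]
After 'gt': [0]
After 'dup': [0, 0]
After 'push 6': [0, 0, 6]
After 'push 20': [0, 0, 6, 20]
After 'over': [0, 0, 6, 20, 6]

Answer: 6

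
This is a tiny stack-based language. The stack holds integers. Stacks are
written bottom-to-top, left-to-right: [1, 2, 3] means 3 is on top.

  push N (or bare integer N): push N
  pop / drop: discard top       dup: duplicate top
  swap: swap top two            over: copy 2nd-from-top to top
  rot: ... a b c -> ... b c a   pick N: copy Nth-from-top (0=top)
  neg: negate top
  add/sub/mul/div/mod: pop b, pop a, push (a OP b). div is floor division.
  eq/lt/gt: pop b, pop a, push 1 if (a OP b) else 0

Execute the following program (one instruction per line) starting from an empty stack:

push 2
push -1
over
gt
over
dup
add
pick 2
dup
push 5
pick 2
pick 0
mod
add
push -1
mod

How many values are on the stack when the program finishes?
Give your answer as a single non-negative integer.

After 'push 2': stack = [2] (depth 1)
After 'push -1': stack = [2, -1] (depth 2)
After 'over': stack = [2, -1, 2] (depth 3)
After 'gt': stack = [2, 0] (depth 2)
After 'over': stack = [2, 0, 2] (depth 3)
After 'dup': stack = [2, 0, 2, 2] (depth 4)
After 'add': stack = [2, 0, 4] (depth 3)
After 'pick 2': stack = [2, 0, 4, 2] (depth 4)
After 'dup': stack = [2, 0, 4, 2, 2] (depth 5)
After 'push 5': stack = [2, 0, 4, 2, 2, 5] (depth 6)
After 'pick 2': stack = [2, 0, 4, 2, 2, 5, 2] (depth 7)
After 'pick 0': stack = [2, 0, 4, 2, 2, 5, 2, 2] (depth 8)
After 'mod': stack = [2, 0, 4, 2, 2, 5, 0] (depth 7)
After 'add': stack = [2, 0, 4, 2, 2, 5] (depth 6)
After 'push -1': stack = [2, 0, 4, 2, 2, 5, -1] (depth 7)
After 'mod': stack = [2, 0, 4, 2, 2, 0] (depth 6)

Answer: 6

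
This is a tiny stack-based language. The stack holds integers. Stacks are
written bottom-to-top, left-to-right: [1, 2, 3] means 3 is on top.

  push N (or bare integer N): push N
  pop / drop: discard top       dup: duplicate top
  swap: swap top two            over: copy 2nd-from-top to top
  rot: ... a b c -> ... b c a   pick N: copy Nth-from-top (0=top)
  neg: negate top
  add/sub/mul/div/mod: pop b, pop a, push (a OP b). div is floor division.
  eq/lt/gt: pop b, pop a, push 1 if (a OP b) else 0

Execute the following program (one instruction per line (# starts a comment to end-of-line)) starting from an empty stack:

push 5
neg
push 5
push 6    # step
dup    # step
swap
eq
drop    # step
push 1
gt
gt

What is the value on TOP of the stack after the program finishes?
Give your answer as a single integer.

After 'push 5': [5]
After 'neg': [-5]
After 'push 5': [-5, 5]
After 'push 6': [-5, 5, 6]
After 'dup': [-5, 5, 6, 6]
After 'swap': [-5, 5, 6, 6]
After 'eq': [-5, 5, 1]
After 'drop': [-5, 5]
After 'push 1': [-5, 5, 1]
After 'gt': [-5, 1]
After 'gt': [0]

Answer: 0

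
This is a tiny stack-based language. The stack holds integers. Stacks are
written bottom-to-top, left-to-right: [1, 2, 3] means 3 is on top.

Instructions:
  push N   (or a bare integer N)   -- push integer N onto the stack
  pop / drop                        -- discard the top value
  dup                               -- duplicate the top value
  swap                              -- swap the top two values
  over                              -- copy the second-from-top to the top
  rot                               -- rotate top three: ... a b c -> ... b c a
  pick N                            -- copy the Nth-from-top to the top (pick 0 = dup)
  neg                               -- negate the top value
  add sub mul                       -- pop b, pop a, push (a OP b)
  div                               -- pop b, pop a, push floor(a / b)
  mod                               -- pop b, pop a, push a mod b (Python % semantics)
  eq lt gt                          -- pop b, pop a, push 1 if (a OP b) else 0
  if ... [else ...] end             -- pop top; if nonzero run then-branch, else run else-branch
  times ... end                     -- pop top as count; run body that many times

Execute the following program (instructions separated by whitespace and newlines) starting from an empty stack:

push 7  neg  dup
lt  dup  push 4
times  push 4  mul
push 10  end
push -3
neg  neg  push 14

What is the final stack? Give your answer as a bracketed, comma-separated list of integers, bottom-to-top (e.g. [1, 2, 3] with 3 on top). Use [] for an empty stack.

After 'push 7': [7]
After 'neg': [-7]
After 'dup': [-7, -7]
After 'lt': [0]
After 'dup': [0, 0]
After 'push 4': [0, 0, 4]
After 'times': [0, 0]
After 'push 4': [0, 0, 4]
After 'mul': [0, 0]
After 'push 10': [0, 0, 10]
After 'push 4': [0, 0, 10, 4]
After 'mul': [0, 0, 40]
After 'push 10': [0, 0, 40, 10]
After 'push 4': [0, 0, 40, 10, 4]
After 'mul': [0, 0, 40, 40]
After 'push 10': [0, 0, 40, 40, 10]
After 'push 4': [0, 0, 40, 40, 10, 4]
After 'mul': [0, 0, 40, 40, 40]
After 'push 10': [0, 0, 40, 40, 40, 10]
After 'push -3': [0, 0, 40, 40, 40, 10, -3]
After 'neg': [0, 0, 40, 40, 40, 10, 3]
After 'neg': [0, 0, 40, 40, 40, 10, -3]
After 'push 14': [0, 0, 40, 40, 40, 10, -3, 14]

Answer: [0, 0, 40, 40, 40, 10, -3, 14]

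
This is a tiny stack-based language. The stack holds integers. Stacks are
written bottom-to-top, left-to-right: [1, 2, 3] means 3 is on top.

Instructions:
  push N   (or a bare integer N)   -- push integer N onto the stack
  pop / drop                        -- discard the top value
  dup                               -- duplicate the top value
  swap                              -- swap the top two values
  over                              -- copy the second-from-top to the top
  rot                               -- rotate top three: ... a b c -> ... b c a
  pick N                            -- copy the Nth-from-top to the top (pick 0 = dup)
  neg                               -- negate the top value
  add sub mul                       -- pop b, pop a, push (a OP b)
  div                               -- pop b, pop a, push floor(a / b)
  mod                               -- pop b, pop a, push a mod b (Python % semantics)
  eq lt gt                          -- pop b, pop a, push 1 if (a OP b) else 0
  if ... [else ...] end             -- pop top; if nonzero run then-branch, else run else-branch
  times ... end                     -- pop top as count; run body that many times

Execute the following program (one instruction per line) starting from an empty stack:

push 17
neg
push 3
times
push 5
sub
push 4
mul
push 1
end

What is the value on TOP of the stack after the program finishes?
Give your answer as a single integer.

After 'push 17': [17]
After 'neg': [-17]
After 'push 3': [-17, 3]
After 'times': [-17]
After 'push 5': [-17, 5]
After 'sub': [-22]
After 'push 4': [-22, 4]
After 'mul': [-88]
After 'push 1': [-88, 1]
After 'push 5': [-88, 1, 5]
After 'sub': [-88, -4]
After 'push 4': [-88, -4, 4]
After 'mul': [-88, -16]
After 'push 1': [-88, -16, 1]
After 'push 5': [-88, -16, 1, 5]
After 'sub': [-88, -16, -4]
After 'push 4': [-88, -16, -4, 4]
After 'mul': [-88, -16, -16]
After 'push 1': [-88, -16, -16, 1]

Answer: 1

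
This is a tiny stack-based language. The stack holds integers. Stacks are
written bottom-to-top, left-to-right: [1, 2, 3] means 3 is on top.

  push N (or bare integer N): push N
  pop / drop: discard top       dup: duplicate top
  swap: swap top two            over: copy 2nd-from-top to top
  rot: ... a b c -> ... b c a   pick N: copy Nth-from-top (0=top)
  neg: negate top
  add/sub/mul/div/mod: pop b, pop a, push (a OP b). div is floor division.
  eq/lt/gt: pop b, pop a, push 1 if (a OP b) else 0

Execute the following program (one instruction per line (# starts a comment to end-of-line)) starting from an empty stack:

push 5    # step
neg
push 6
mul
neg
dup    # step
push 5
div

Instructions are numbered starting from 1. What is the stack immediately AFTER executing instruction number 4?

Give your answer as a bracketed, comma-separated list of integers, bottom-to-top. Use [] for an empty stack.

Answer: [-30]

Derivation:
Step 1 ('push 5'): [5]
Step 2 ('neg'): [-5]
Step 3 ('push 6'): [-5, 6]
Step 4 ('mul'): [-30]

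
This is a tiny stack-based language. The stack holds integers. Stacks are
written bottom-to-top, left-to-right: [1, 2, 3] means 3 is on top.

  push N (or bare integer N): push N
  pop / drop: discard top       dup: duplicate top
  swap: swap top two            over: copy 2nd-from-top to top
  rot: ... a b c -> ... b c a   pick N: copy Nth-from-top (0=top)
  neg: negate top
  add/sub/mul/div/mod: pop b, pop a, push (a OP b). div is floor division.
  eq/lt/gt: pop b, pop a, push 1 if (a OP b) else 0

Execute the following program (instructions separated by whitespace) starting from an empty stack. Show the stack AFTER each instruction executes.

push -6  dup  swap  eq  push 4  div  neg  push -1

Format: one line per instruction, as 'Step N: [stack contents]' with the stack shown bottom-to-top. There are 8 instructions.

Step 1: [-6]
Step 2: [-6, -6]
Step 3: [-6, -6]
Step 4: [1]
Step 5: [1, 4]
Step 6: [0]
Step 7: [0]
Step 8: [0, -1]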